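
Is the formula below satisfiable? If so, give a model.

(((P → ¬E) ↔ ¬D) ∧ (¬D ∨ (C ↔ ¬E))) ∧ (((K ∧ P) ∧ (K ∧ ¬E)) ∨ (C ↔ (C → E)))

C = True, P = False, E = True, D = False, K = False

  ((P → ¬E) ↔ ¬D) ∧ (¬D ∨ (C ↔ ¬E)) = True
    (P → ¬E) ↔ ¬D = True
      P → ¬E = True
        ¬E = False
      ¬D = True
    ¬D ∨ (C ↔ ¬E) = True
      ¬D = True
      C ↔ ¬E = False
        ¬E = False
  ((K ∧ P) ∧ (K ∧ ¬E)) ∨ (C ↔ (C → E)) = True
    (K ∧ P) ∧ (K ∧ ¬E) = False
      K ∧ P = False
      K ∧ ¬E = False
        ¬E = False
    C ↔ (C → E) = True
      C → E = True
Both conjuncts True, so the formula holds.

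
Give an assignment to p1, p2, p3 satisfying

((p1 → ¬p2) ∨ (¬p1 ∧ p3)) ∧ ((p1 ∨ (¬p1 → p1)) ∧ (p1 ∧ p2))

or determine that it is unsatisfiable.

Case p1 = True: the formula simplifies to ¬p2 ∧ p2.
  p2 = True: the conjunct ¬p2 is False.
  p2 = False: the conjunct p2 is False.
Case p1 = False: the conjunct p1 ∨ (¬p1 → p1) becomes False ∨ (True → False) = False.
Both cases fail — unsatisfiable.

Unsatisfiable — no assignment works.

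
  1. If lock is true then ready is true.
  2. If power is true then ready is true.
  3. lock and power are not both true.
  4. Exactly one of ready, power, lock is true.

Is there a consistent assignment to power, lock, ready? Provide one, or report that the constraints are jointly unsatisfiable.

power = False; lock = False; ready = True

  (1) lock=F ⇒ ready: vacuous ✓
  (2) power=F ⇒ ready: vacuous ✓
  (3) lock=F, power=F — not both ✓
  (4) {ready, power, lock}: 1 true — exactly one ✓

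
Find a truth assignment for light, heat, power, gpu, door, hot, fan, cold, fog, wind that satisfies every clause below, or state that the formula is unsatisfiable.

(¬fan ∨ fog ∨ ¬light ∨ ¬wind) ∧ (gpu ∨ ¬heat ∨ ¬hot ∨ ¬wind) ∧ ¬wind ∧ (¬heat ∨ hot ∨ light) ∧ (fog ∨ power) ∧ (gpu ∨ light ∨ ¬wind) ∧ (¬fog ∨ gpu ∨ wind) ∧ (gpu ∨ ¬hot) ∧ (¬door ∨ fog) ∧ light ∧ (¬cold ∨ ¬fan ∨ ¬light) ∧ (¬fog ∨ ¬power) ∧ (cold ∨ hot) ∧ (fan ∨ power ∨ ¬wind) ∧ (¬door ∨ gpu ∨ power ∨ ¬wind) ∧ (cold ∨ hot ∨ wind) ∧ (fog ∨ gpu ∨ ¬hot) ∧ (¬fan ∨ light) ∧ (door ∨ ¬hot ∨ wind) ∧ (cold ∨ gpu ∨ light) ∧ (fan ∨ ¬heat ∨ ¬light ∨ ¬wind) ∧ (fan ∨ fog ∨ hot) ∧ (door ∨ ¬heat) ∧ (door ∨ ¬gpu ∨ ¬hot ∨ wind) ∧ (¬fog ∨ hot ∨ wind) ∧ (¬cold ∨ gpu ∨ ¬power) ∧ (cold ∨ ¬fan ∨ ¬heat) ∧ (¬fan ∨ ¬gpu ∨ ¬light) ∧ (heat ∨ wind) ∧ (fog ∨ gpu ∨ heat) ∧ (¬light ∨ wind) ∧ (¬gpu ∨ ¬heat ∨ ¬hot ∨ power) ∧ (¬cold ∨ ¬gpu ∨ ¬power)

Case light = True:
  (¬wind) forces wind = False.
  Clause (¬light ∨ wind) is falsified — contradiction.
Case light = False:
  Clause (light) is falsified — contradiction.
Both cases fail, so the formula is unsatisfiable.

Unsatisfiable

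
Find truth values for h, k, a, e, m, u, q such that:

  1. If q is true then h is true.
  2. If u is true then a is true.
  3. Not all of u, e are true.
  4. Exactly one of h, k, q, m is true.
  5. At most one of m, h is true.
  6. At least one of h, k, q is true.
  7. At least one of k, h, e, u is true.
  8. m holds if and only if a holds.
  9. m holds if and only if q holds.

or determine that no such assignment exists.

h = True, k = False, a = False, e = True, m = False, u = False, q = False

  (1) q=F ⇒ h: vacuous ✓
  (2) u=F ⇒ a: vacuous ✓
  (3) {u, e}: 1/2 true — not all ✓
  (4) {h, k, q, m}: 1 true — exactly one ✓
  (5) {m, h}: 1 true — at most one ✓
  (6) {h, k, q}: 1 true — at least one ✓
  (7) {k, h, e, u}: 2 true — at least one ✓
  (8) m=F, a=F — same ✓
  (9) m=F, q=F — same ✓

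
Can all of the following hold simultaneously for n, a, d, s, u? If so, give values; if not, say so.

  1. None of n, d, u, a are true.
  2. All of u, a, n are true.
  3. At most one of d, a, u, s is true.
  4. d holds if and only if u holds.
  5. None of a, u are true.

The formula is unsatisfiable.

Case n = True:
  Constraint (1) is violated (n=T) — contradiction.
Case n = False:
  Constraint (2) is violated (n=F) — contradiction.
Both cases fail — unsatisfiable.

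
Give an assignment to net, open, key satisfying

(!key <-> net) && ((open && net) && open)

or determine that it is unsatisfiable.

net = True, open = True, key = False

  !key <-> net = True
    !key = True
  (open && net) && open = True
    open && net = True
Both conjuncts True, so the formula holds.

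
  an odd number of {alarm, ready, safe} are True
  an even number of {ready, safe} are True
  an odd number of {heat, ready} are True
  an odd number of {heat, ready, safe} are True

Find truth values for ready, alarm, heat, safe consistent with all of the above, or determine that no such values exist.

ready = False; alarm = True; heat = True; safe = False

{alarm, ready, safe}: 1 true → odd ✓
{ready, safe}: 0 true → even ✓
{heat, ready}: 1 true → odd ✓
{heat, ready, safe}: 1 true → odd ✓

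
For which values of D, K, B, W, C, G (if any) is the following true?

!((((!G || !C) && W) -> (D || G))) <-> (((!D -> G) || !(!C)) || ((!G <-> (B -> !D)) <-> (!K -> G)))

D: False, K: True, B: False, W: True, C: True, G: False

  !((((!G || !C) && W) -> (D || G))) <-> (((!D -> G) || !(!C)) || ((!G <-> (B -> !D)) <-> (!K -> G))) = True
    !((((!G || !C) && W) -> (D || G))) = True
      ((!G || !C) && W) -> (D || G) = False
        (!G || !C) && W = True
          !G || !C = True
            !G = True
            !C = False
        D || G = False
    ((!D -> G) || !(!C)) || ((!G <-> (B -> !D)) <-> (!K -> G)) = True
      (!D -> G) || !(!C) = True
        !D -> G = False
          !D = True
        !(!C) = True
          !C = False
      (!G <-> (B -> !D)) <-> (!K -> G) = True
        !G <-> (B -> !D) = True
          !G = True
          B -> !D = True
            !D = True
        !K -> G = True
          !K = False
The formula evaluates to True.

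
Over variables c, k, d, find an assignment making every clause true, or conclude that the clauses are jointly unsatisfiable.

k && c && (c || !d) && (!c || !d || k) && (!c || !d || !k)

Unit clause (k) forces k = True.
Unit clause (c) forces c = True.
In (!c || !d || !k) only !d is left, so d = False.
All clauses satisfied.

c: True, k: True, d: False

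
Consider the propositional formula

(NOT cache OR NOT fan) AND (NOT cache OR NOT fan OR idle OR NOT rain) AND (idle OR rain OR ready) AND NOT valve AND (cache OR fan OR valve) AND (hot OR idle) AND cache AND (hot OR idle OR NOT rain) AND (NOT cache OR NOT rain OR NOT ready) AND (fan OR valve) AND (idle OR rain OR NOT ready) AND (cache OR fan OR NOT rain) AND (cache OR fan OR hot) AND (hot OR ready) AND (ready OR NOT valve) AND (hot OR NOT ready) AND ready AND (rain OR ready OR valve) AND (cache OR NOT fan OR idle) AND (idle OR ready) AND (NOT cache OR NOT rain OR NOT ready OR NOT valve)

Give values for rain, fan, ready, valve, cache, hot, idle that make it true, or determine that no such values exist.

The formula is unsatisfiable.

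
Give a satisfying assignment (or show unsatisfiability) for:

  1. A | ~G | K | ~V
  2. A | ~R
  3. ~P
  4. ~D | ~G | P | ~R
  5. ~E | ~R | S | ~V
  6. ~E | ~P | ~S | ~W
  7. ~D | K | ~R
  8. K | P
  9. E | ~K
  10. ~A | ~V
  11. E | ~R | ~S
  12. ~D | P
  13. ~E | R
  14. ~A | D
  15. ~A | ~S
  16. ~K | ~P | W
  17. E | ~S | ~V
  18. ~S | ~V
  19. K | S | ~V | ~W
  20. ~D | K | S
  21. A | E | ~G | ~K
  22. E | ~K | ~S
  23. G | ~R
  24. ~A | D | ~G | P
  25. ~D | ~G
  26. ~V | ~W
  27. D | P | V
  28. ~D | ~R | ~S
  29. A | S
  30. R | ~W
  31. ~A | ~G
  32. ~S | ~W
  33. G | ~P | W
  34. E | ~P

Case P = True:
  Clause (~P) is falsified — contradiction.
Case P = False:
  (K | P) forces K = True.
  (E | ~K) forces E = True.
  (~D | P) forces D = False.
  (~E | R) forces R = True.
  (A | ~R) forces A = True.
  Clause (~A | D) is falsified — contradiction.
Both cases fail, so the formula is unsatisfiable.

Unsatisfiable — no assignment works.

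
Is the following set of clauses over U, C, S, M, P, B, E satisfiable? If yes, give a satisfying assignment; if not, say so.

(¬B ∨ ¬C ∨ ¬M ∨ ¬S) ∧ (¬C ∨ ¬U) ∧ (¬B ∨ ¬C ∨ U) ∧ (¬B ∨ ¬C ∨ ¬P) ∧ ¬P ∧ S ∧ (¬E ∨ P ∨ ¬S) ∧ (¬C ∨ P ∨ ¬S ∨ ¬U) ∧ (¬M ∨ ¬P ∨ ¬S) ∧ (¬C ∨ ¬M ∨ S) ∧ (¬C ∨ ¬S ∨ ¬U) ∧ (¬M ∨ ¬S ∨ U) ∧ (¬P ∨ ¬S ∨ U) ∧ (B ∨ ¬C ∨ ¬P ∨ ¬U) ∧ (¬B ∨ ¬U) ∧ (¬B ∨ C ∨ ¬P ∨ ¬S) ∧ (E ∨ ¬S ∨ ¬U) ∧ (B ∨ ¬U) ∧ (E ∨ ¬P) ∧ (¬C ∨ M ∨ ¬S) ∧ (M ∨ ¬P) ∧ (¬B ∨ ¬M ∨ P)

Unit clause (¬P) forces P = False.
Unit clause (S) forces S = True.
In (¬E ∨ P ∨ ¬S) only ¬E is left, so E = False.
In (E ∨ ¬S ∨ ¬U) only ¬U is left, so U = False.
In (¬M ∨ ¬S ∨ U) only ¬M is left, so M = False.
In (¬C ∨ M ∨ ¬S) only ¬C is left, so C = False.
Set B = True.
All clauses satisfied.

U = False, C = False, S = True, M = False, P = False, B = True, E = False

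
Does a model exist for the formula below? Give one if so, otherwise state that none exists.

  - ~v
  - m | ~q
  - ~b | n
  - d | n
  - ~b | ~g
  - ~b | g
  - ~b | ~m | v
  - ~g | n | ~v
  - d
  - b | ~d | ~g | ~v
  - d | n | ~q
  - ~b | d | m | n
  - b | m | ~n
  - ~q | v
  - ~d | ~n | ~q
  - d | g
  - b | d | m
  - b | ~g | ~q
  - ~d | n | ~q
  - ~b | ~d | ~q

d = True, n = True, b = False, v = False, m = True, q = False, g = False

Unit clause (~v) forces v = False.
Unit clause (d) forces d = True.
In (~q | v) only ~q is left, so q = False.
Set n = True.
Try b = True:
  (~b | ~g) forces g = False.
  clause (~b | g) is falsified — backtrack.
So b = False.
  then (b | m | ~n) forces m = True.
Set g = False.
All clauses satisfied.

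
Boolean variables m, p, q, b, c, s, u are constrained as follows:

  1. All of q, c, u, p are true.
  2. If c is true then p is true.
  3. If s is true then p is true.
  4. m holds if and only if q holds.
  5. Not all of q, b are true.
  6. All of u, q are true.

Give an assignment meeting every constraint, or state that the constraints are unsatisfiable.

m=T, p=T, q=T, b=F, c=T, s=T, u=T

  (1) {q, c, u, p}: all 4 true ✓
  (2) c=T ⇒ p: T ✓
  (3) s=T ⇒ p: T ✓
  (4) m=T, q=T — same ✓
  (5) {q, b}: 1/2 true — not all ✓
  (6) {u, q}: all 2 true ✓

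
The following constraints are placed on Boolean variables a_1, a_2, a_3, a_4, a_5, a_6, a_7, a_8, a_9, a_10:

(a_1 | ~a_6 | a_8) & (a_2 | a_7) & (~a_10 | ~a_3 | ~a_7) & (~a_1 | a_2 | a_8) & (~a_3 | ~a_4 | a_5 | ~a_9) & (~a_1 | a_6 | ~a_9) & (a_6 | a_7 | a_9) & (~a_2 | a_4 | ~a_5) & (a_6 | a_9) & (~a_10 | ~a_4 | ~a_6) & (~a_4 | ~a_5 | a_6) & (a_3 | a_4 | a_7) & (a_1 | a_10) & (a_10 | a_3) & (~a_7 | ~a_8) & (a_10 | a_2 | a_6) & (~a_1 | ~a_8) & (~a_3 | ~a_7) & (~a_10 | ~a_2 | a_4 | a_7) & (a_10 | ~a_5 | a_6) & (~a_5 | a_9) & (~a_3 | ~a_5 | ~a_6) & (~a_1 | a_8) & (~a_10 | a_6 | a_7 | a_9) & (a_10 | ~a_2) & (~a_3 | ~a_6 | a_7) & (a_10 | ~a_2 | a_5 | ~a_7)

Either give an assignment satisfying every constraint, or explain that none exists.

Set a_1 = False.
  then (a_1 | a_10) forces a_10 = True.
Set a_2 = True.
Set a_3 = False.
Set a_4 = True.
  then (~a_10 | ~a_4 | ~a_6) forces a_6 = False.
  then (~a_4 | ~a_5 | a_6) forces a_5 = False.
  then (a_6 | a_9) forces a_9 = True.
Set a_7 = False.
Set a_8 = True.
All clauses satisfied.

a_1=F, a_2=T, a_3=F, a_4=T, a_5=F, a_6=F, a_7=F, a_8=T, a_9=T, a_10=T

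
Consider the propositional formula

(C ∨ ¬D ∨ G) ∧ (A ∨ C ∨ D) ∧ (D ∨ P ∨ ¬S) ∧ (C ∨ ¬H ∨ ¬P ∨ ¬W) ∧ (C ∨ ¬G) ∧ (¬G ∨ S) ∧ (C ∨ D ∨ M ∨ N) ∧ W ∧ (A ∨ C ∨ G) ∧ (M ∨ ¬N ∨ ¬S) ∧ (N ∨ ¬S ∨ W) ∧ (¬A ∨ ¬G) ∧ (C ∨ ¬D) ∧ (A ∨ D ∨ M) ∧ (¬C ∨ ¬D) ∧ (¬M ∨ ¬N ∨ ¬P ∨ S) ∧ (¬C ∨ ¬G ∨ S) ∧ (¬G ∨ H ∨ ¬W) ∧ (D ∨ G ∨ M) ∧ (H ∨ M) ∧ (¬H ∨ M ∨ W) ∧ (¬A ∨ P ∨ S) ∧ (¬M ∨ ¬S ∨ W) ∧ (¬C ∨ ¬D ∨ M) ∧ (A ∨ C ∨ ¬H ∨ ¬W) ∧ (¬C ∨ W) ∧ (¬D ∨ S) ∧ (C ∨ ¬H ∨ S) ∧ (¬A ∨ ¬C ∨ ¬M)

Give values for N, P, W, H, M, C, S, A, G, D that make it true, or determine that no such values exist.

N = False, P = True, W = True, H = True, M = True, C = True, S = False, A = False, G = False, D = False

Unit clause (W) forces W = True.
Set N = False.
Set P = True.
Set H = True.
  then (C ∨ ¬H ∨ ¬P ∨ ¬W) forces C = True.
  then (¬C ∨ ¬D) forces D = False.
Set M = True.
  then (¬A ∨ ¬C ∨ ¬M) forces A = False.
Set S = False.
  then (¬G ∨ S) forces G = False.
All clauses satisfied.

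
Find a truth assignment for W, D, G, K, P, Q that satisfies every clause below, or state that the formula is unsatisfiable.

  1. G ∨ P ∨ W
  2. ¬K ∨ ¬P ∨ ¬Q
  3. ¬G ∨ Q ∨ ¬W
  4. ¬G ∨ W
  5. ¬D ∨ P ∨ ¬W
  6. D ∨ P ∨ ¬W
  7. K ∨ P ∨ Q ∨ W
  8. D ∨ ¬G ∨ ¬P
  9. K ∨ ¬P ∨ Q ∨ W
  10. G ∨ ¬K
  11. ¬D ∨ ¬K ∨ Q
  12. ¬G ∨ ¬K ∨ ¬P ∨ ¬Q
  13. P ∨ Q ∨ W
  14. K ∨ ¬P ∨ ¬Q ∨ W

Try W = False:
  (¬G ∨ W) forces G = False.
  (G ∨ P ∨ W) forces P = True.
  (G ∨ ¬K) forces K = False.
  (K ∨ ¬P ∨ Q ∨ W) forces Q = True.
  clause (K ∨ ¬P ∨ ¬Q ∨ W) is falsified — backtrack.
So W = True.
Set D = True.
  then (¬D ∨ P ∨ ¬W) forces P = True.
Set G = False.
  then (G ∨ ¬K) forces K = False.
Set Q = True.
All clauses satisfied.

W=T; D=T; G=F; K=F; P=T; Q=T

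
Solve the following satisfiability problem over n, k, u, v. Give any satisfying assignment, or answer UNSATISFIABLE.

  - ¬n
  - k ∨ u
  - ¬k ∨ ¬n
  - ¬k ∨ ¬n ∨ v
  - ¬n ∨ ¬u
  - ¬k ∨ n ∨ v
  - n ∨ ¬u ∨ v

n: False; k: False; u: True; v: True

Unit clause (¬n) forces n = False.
Set k = False.
  then (k ∨ u) forces u = True.
  then (n ∨ ¬u ∨ v) forces v = True.
All clauses satisfied.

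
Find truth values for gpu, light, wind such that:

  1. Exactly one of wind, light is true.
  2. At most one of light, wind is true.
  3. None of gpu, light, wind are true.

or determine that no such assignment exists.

Case light = True:
  Constraint (3) is violated (light=T) — contradiction.
Case light = False:
  (1) with light=F forces wind = True.
  Constraint (3) is violated (wind=T) — contradiction.
Both cases fail — unsatisfiable.

No satisfying assignment exists.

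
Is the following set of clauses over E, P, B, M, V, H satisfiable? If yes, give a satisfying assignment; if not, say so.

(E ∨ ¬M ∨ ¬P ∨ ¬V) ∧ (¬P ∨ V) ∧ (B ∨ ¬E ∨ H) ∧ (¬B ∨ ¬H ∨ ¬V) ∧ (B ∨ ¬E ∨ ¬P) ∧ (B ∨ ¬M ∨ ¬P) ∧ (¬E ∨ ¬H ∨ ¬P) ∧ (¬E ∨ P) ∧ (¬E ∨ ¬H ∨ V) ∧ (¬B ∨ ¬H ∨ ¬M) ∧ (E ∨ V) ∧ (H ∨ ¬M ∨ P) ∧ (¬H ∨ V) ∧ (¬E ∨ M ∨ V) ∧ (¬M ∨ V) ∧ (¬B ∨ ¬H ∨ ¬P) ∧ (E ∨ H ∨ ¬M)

Set E = False.
  then (E ∨ V) forces V = True.
Set P = False.
Set B = False.
Set M = False.
Set H = True.
All clauses satisfied.

E = False; P = False; B = False; M = False; V = True; H = True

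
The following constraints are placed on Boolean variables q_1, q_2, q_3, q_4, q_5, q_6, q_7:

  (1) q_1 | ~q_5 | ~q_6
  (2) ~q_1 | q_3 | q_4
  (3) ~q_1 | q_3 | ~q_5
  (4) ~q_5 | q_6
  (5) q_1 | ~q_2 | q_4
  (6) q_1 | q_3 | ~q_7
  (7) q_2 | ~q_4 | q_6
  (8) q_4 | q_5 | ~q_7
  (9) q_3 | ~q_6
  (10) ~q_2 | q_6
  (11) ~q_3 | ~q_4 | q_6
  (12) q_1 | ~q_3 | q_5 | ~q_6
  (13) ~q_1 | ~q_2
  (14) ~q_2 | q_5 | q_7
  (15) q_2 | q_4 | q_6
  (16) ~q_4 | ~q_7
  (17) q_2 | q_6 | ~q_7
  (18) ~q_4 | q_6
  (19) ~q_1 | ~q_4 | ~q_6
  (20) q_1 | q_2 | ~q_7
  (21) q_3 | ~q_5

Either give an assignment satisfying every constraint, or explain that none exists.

q_1 = True, q_2 = False, q_3 = True, q_4 = False, q_5 = True, q_6 = True, q_7 = True

Set q_1 = True.
  then (~q_1 | ~q_2) forces q_2 = False.
Try q_3 = False:
  (~q_1 | q_3 | q_4) forces q_4 = True.
  (~q_1 | q_3 | ~q_5) forces q_5 = False.
  (q_2 | ~q_4 | q_6) forces q_6 = True.
  clause (q_3 | ~q_6) is falsified — backtrack.
So q_3 = True.
Set q_4 = False.
  then (q_2 | q_4 | q_6) forces q_6 = True.
Set q_5 = True.
Set q_7 = True.
All clauses satisfied.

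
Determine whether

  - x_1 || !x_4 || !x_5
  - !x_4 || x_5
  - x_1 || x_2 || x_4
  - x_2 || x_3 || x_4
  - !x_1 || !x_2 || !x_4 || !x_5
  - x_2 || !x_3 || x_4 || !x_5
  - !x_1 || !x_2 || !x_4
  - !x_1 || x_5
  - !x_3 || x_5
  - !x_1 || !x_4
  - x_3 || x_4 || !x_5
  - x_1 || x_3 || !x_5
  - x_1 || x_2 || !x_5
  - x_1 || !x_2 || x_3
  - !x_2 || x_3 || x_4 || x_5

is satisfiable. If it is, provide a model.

x_1 = False, x_2 = True, x_3 = True, x_4 = False, x_5 = True

Set x_1 = False.
Try x_2 = False:
  (x_1 || x_2 || x_4) forces x_4 = True.
  (x_1 || !x_4 || !x_5) forces x_5 = False.
  clause (!x_4 || x_5) is falsified — backtrack.
So x_2 = True.
  then (x_1 || !x_2 || x_3) forces x_3 = True.
  then (!x_3 || x_5) forces x_5 = True.
  then (x_1 || !x_4 || !x_5) forces x_4 = False.
All clauses satisfied.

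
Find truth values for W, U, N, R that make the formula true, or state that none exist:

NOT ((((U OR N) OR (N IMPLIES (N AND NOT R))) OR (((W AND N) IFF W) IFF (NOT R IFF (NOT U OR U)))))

Case N = True: the formula becomes NOT ((True OR ((W IFF W) IFF (NOT R IFF (NOT U OR U))))) = False.
Case N = False: the formula becomes NOT ((True OR (NOT W IFF (NOT R IFF (NOT U OR U))))) = False.
Both cases fail — unsatisfiable.

UNSATISFIABLE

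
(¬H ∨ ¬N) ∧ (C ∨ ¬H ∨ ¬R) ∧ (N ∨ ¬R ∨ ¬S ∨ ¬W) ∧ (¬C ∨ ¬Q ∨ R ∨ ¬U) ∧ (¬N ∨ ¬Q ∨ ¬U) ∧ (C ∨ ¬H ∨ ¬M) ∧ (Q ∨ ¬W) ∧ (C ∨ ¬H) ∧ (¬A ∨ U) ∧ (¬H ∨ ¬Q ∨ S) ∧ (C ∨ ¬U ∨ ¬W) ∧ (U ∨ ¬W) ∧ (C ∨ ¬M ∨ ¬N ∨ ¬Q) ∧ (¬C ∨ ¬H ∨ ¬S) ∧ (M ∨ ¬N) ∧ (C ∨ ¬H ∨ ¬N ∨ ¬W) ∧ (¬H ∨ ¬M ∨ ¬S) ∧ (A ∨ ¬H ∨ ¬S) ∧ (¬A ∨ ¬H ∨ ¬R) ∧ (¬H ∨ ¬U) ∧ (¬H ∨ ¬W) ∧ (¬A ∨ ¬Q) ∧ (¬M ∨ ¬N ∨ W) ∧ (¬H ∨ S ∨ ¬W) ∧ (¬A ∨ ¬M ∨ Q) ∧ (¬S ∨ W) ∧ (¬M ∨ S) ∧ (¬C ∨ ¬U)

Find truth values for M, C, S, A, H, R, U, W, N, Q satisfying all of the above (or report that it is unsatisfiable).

M: False; C: True; S: False; A: False; H: True; R: True; U: False; W: False; N: False; Q: False

Set M = False.
  then (M ∨ ¬N) forces N = False.
Set C = True.
  then (¬C ∨ ¬U) forces U = False.
  then (¬A ∨ U) forces A = False.
  then (U ∨ ¬W) forces W = False.
  then (¬S ∨ W) forces S = False.
Set H = True.
  then (¬H ∨ ¬Q ∨ S) forces Q = False.
Set R = True.
All clauses satisfied.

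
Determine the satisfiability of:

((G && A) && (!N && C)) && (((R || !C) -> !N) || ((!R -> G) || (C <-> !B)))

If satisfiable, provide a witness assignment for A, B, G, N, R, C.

A=T, B=F, G=T, N=F, R=F, C=T

  (G && A) && (!N && C) = True
    G && A = True
    !N && C = True
      !N = True
  ((R || !C) -> !N) || ((!R -> G) || (C <-> !B)) = True
    (R || !C) -> !N = True
      R || !C = False
        !C = False
      !N = True
    (!R -> G) || (C <-> !B) = True
      !R -> G = True
        !R = True
      C <-> !B = True
        !B = True
Both conjuncts True, so the formula holds.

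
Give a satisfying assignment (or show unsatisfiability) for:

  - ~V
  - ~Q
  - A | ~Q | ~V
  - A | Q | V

Q: False; A: True; V: False

Unit clause (~V) forces V = False.
Unit clause (~Q) forces Q = False.
In (A | Q | V) only A is left, so A = True.
Check each clause:
  (~V): ~V holds.
  (~Q): ~Q holds.
  (A | ~Q | ~V): A holds.
  (A | Q | V): A holds.
All clauses satisfied.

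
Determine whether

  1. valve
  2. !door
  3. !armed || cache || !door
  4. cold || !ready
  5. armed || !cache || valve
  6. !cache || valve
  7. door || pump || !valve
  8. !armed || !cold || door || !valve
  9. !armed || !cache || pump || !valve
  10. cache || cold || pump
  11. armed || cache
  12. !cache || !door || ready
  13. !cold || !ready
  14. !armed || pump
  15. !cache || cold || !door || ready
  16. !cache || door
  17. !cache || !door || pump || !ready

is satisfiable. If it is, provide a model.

door = False; cache = False; valve = True; armed = True; pump = True; cold = False; ready = False

Unit clause (valve) forces valve = True.
Unit clause (!door) forces door = False.
In (door || pump || !valve) only pump is left, so pump = True.
In (!cache || door) only !cache is left, so cache = False.
In (armed || cache) only armed is left, so armed = True.
In (!armed || !cold || door || !valve) only !cold is left, so cold = False.
In (cold || !ready) only !ready is left, so ready = False.
All clauses satisfied.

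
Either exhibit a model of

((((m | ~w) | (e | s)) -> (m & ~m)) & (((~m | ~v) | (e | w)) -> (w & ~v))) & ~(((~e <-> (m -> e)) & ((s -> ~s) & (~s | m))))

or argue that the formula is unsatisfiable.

The formula is unsatisfiable.

Case m = True: the conjunct ((m | ~w) | (e | s)) -> (m & ~m) becomes (True | (e | s)) -> (True & False) = False.
Case m = False: the formula simplifies to (~((~w | (e | s))) & (w & ~v)) & ~((~e & ((s -> ~s) & ~s))).
  s = True: the conjunct ~((~w | (e | s))) becomes ~((~w | True)) = False.
  s = False: simplifies to (~((~w | e)) & (w & ~v)) & ~(~e).
    e = True: the conjunct ~((~w | e)) becomes ~((~w | True)) = False.
    e = False: the conjunct ~(~e) becomes ~(~False) = False.
Both cases fail — unsatisfiable.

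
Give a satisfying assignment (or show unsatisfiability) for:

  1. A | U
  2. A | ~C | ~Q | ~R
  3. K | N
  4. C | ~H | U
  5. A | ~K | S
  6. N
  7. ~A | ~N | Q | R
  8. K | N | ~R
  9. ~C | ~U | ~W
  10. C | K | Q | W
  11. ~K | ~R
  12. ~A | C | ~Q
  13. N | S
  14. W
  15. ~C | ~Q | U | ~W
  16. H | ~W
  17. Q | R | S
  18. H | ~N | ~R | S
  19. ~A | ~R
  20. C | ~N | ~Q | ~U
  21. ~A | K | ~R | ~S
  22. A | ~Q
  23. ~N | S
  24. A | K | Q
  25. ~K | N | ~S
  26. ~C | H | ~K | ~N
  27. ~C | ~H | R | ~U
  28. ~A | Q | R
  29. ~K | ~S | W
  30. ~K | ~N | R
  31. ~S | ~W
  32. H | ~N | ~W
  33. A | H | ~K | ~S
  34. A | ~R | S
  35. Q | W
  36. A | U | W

Case N = True:
  (W) forces W = True.
  (H | ~W) forces H = True.
  (~N | S) forces S = True.
  Clause (~S | ~W) is falsified — contradiction.
Case N = False:
  Clause (N) is falsified — contradiction.
Both cases fail, so the formula is unsatisfiable.

UNSATISFIABLE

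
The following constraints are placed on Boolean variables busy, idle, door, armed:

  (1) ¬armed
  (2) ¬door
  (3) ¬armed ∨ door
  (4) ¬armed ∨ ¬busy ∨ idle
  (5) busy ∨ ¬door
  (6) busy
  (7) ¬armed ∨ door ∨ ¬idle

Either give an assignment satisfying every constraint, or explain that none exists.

busy = True, idle = False, door = False, armed = False

Unit clause (¬armed) forces armed = False.
Unit clause (¬door) forces door = False.
Unit clause (busy) forces busy = True.
Set idle = False.
Check each clause:
  (¬armed): ¬armed holds.
  (¬door): ¬door holds.
  (¬armed ∨ door): ¬armed holds.
  (¬armed ∨ ¬busy ∨ idle): ¬armed holds.
  (busy ∨ ¬door): busy holds.
  (busy): busy holds.
  (¬armed ∨ door ∨ ¬idle): ¬armed holds.
All clauses satisfied.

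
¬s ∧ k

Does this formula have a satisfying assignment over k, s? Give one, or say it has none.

k=T, s=F

  ¬s = True
Both conjuncts True, so the formula holds.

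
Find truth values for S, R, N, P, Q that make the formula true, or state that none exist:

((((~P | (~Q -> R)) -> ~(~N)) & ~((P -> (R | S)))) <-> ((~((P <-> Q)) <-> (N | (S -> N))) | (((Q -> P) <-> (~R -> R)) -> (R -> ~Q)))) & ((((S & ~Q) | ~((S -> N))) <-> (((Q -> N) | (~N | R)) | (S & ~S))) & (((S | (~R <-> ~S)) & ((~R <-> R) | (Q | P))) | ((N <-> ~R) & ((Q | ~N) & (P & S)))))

Case R = True: the formula simplifies to ~(((~((P <-> Q)) <-> (N | (S -> N))) | ((Q -> P) -> ~Q))) & (((S & ~Q) | ~((S -> N))) & (((S | S) & (Q | P)) | (~N & ((Q | ~N) & (P & S))))).
  Q = True: simplifies to ~(((~P <-> (N | (S -> N))) | ~P)) & (~((S -> N)) & ((S | S) | (~N & (P & S)))).
    S = True: simplifies to ~(((~P <-> (N | N)) | ~P)) & ~N.
      N = True: the conjunct ~N is False.
      N = False: simplifies to ~((P | ~P)).
        P = True: this becomes ~((True | False)) = False.
        P = False: this becomes ~((False | True)) = False.
    S = False: the conjunct ~((S -> N)) becomes ~((False -> N)) = False.
  Q = False: the conjunct ~(((~((P <-> Q)) <-> (N | (S -> N))) | ((Q -> P) -> ~Q))) becomes ~(((~(~P) <-> (N | (S -> N))) | True)) = False.
Case R = False: the formula simplifies to (((~P | Q) -> ~(~N)) & ~((P -> S))) & ((((S & ~Q) | ~((S -> N))) <-> (((Q -> N) | ~N) | (S & ~S))) & (((S | ~S) & (Q | P)) | (N & ((Q | ~N) & (P & S))))).
  S = True: the conjunct ~((P -> S)) becomes ~((P -> True)) = False.
  S = False: simplifies to (((~P | Q) -> ~(~N)) & ~(~P)) & (~(((Q -> N) | ~N)) & (Q | P)).
    N = True: the conjunct ~(((Q -> N) | ~N)) becomes ~((True | False)) = False.
    N = False: the conjunct ~(((Q -> N) | ~N)) becomes ~((~Q | True)) = False.
Both cases fail — unsatisfiable.

No satisfying assignment exists.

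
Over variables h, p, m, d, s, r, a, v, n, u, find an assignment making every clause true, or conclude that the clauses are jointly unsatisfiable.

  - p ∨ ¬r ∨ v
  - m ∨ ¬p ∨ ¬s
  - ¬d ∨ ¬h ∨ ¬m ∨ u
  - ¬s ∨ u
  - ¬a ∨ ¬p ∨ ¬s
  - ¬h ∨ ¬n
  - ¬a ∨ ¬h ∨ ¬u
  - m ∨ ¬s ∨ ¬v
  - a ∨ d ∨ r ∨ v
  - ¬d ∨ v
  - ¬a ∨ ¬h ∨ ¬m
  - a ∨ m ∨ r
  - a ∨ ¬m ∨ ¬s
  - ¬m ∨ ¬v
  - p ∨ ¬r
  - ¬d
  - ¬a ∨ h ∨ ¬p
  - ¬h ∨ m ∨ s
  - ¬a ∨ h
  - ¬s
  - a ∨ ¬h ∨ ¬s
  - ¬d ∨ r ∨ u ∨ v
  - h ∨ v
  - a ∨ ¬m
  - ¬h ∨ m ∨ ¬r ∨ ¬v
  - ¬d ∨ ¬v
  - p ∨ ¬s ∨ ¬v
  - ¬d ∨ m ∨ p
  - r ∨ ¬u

Unit clause (¬d) forces d = False.
Unit clause (¬s) forces s = False.
Set h = False.
  then (¬a ∨ h) forces a = False.
  then (h ∨ v) forces v = True.
  then (a ∨ ¬m) forces m = False.
  then (a ∨ m ∨ r) forces r = True.
  then (p ∨ ¬r) forces p = True.
Set n = True.
Set u = True.
All clauses satisfied.

h = False, p = True, m = False, d = False, s = False, r = True, a = False, v = True, n = True, u = True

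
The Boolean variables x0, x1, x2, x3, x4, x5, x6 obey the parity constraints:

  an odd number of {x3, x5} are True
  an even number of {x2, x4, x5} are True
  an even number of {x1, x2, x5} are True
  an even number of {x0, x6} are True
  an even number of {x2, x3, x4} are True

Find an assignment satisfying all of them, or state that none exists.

Adding constraints 1, 2, 5 mod 2: every variable appears an even number of times on the left, so the left side is 0.
But the right sides sum to 1 (mod 2). 0 ≠ 1 — the system is inconsistent.

The formula is unsatisfiable.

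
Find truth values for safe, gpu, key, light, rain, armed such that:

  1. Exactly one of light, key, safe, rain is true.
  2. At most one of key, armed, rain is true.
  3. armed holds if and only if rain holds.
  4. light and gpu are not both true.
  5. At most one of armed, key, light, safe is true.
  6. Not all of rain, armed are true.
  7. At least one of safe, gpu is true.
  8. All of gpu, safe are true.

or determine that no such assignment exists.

safe = True, gpu = True, key = False, light = False, rain = False, armed = False

  (1) {light, key, safe, rain}: 1 true — exactly one ✓
  (2) {key, armed, rain}: 0 true — at most one ✓
  (3) armed=F, rain=F — same ✓
  (4) light=F, gpu=T — not both ✓
  (5) {armed, key, light, safe}: 1 true — at most one ✓
  (6) {rain, armed}: 0/2 true — not all ✓
  (7) {safe, gpu}: 2 true — at least one ✓
  (8) {gpu, safe}: all 2 true ✓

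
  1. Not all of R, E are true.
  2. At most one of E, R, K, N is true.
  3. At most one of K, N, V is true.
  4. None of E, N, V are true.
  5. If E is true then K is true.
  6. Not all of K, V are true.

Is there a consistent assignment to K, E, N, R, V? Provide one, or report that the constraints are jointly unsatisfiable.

K=T; E=F; N=F; R=F; V=F

  (1) {R, E}: 0/2 true — not all ✓
  (2) {E, R, K, N}: 1 true — at most one ✓
  (3) {K, N, V}: 1 true — at most one ✓
  (4) {E, N, V}: 0 true — none ✓
  (5) E=F ⇒ K: vacuous ✓
  (6) {K, V}: 1/2 true — not all ✓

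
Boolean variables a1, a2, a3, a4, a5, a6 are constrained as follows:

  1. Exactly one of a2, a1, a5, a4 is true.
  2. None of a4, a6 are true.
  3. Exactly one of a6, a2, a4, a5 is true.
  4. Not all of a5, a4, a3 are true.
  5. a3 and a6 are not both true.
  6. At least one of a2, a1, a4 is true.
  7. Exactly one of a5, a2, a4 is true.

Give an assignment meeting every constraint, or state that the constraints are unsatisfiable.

a1: False, a2: True, a3: True, a4: False, a5: False, a6: False

  (1) {a2, a1, a5, a4}: 1 true — exactly one ✓
  (2) {a4, a6}: 0 true — none ✓
  (3) {a6, a2, a4, a5}: 1 true — exactly one ✓
  (4) {a5, a4, a3}: 1/3 true — not all ✓
  (5) a3=T, a6=F — not both ✓
  (6) {a2, a1, a4}: 1 true — at least one ✓
  (7) {a5, a2, a4}: 1 true — exactly one ✓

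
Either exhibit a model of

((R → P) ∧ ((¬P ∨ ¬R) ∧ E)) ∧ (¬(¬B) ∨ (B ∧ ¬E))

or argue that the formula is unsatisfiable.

R = False; E = True; B = True; P = True

  (R → P) ∧ ((¬P ∨ ¬R) ∧ E) = True
    R → P = True
    (¬P ∨ ¬R) ∧ E = True
      ¬P ∨ ¬R = True
        ¬P = False
        ¬R = True
  ¬(¬B) ∨ (B ∧ ¬E) = True
    ¬(¬B) = True
      ¬B = False
    B ∧ ¬E = False
      ¬E = False
Both conjuncts True, so the formula holds.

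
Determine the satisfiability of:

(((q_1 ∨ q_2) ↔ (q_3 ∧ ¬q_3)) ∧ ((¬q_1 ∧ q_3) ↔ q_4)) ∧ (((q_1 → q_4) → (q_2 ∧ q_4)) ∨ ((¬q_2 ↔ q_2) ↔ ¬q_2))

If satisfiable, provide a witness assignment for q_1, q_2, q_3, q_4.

Unsatisfiable

Case q_2 = True: the formula simplifies to (q_3 ∧ ¬q_3) ∧ ((¬q_1 ∧ q_3) ↔ q_4).
  q_3 = True: the conjunct ¬q_3 is False.
  q_3 = False: the conjunct q_3 is False.
Case q_2 = False: the formula simplifies to ((q_1 ↔ (q_3 ∧ ¬q_3)) ∧ ((¬q_1 ∧ q_3) ↔ q_4)) ∧ ¬((q_1 → q_4)).
  q_1 = True: simplifies to ((q_3 ∧ ¬q_3) ∧ ¬q_4) ∧ ¬q_4.
    q_3 = True: the conjunct ¬q_3 is False.
    q_3 = False: the conjunct q_3 is False.
  q_1 = False: the conjunct ¬((q_1 → q_4)) becomes ¬((False → q_4)) = False.
Both cases fail — unsatisfiable.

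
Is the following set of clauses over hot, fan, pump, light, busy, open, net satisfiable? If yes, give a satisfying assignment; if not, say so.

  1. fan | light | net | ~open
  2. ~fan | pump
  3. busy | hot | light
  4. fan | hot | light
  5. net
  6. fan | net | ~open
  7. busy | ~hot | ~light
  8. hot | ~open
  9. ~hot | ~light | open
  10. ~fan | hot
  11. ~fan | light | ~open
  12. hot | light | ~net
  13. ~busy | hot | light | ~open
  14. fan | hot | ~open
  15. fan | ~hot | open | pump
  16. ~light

hot=T; fan=F; pump=T; light=F; busy=T; open=F; net=T

Unit clause (net) forces net = True.
Unit clause (~light) forces light = False.
In (hot | light | ~net) only hot is left, so hot = True.
Set fan = False.
Set pump = True.
Set busy = True.
Set open = False.
All clauses satisfied.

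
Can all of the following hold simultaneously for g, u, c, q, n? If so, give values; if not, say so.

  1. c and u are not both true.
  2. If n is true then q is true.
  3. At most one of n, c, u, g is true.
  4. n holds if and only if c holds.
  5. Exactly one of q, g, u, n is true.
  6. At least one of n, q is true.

g: False, u: False, c: False, q: True, n: False

  (1) c=F, u=F — not both ✓
  (2) n=F ⇒ q: vacuous ✓
  (3) {n, c, u, g}: 0 true — at most one ✓
  (4) n=F, c=F — same ✓
  (5) {q, g, u, n}: 1 true — exactly one ✓
  (6) {n, q}: 1 true — at least one ✓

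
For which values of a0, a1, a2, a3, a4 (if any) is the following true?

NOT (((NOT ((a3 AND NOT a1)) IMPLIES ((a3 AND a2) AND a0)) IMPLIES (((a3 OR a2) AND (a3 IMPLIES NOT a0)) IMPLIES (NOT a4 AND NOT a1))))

a0: False; a1: False; a2: True; a3: True; a4: True

  NOT (((NOT ((a3 AND NOT a1)) IMPLIES ((a3 AND a2) AND a0)) IMPLIES (((a3 OR a2) AND (a3 IMPLIES NOT a0)) IMPLIES (NOT a4 AND NOT a1)))) = True
    (NOT ((a3 AND NOT a1)) IMPLIES ((a3 AND a2) AND a0)) IMPLIES (((a3 OR a2) AND (a3 IMPLIES NOT a0)) IMPLIES (NOT a4 AND NOT a1)) = False
      NOT ((a3 AND NOT a1)) IMPLIES ((a3 AND a2) AND a0) = True
        NOT ((a3 AND NOT a1)) = False
          a3 AND NOT a1 = True
            NOT a1 = True
        (a3 AND a2) AND a0 = False
          a3 AND a2 = True
      ((a3 OR a2) AND (a3 IMPLIES NOT a0)) IMPLIES (NOT a4 AND NOT a1) = False
        (a3 OR a2) AND (a3 IMPLIES NOT a0) = True
          a3 OR a2 = True
          a3 IMPLIES NOT a0 = True
            NOT a0 = True
        NOT a4 AND NOT a1 = False
          NOT a4 = False
          NOT a1 = True
The formula evaluates to True.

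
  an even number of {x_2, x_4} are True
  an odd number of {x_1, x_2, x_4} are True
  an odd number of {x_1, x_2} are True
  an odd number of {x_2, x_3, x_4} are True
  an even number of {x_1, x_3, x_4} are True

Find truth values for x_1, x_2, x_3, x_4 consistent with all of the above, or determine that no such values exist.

x_1 = True, x_2 = False, x_3 = True, x_4 = False

{x_2, x_4}: 0 true → even ✓
{x_1, x_2, x_4}: 1 true → odd ✓
{x_1, x_2}: 1 true → odd ✓
{x_2, x_3, x_4}: 1 true → odd ✓
{x_1, x_3, x_4}: 2 true → even ✓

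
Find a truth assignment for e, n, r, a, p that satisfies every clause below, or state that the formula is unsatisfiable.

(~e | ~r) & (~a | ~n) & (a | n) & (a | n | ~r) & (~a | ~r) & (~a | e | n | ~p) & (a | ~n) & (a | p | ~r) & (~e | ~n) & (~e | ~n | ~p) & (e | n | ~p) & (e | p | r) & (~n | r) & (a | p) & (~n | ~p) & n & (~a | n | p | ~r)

The formula is unsatisfiable.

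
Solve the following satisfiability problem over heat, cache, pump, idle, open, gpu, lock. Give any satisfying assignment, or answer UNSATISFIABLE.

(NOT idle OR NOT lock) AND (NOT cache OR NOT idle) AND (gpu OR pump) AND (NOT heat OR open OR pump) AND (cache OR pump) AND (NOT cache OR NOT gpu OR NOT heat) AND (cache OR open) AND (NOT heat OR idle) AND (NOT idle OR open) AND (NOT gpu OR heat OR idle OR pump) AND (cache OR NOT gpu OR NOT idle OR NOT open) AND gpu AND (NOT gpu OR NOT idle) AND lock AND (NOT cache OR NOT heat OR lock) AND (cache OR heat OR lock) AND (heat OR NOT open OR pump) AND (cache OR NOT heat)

Unit clause (gpu) forces gpu = True.
In (NOT gpu OR NOT idle) only NOT idle is left, so idle = False.
Unit clause (lock) forces lock = True.
In (NOT heat OR idle) only NOT heat is left, so heat = False.
In (NOT gpu OR heat OR idle OR pump) only pump is left, so pump = True.
Set cache = False.
  then (cache OR open) forces open = True.
All clauses satisfied.

heat=F; cache=F; pump=T; idle=F; open=T; gpu=T; lock=T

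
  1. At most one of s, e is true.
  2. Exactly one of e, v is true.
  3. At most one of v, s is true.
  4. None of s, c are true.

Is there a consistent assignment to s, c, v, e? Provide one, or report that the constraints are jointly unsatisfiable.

s=F; c=F; v=T; e=F

  (1) {s, e}: 0 true — at most one ✓
  (2) {e, v}: 1 true — exactly one ✓
  (3) {v, s}: 1 true — at most one ✓
  (4) {s, c}: 0 true — none ✓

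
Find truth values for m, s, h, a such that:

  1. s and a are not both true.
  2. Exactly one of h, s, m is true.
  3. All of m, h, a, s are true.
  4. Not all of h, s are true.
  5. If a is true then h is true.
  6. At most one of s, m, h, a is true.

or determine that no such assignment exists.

Unsatisfiable

Case m = True:
  (2) with m=T forces h = False.
  Constraint (3) is violated (h=F) — contradiction.
Case m = False:
  Constraint (3) is violated (m=F) — contradiction.
Both cases fail — unsatisfiable.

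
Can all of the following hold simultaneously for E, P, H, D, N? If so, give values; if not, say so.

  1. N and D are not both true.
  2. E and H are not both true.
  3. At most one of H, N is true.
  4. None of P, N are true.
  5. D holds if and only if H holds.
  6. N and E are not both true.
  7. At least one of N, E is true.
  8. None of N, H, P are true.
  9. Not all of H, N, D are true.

E=T, P=F, H=F, D=F, N=F

  (1) N=F, D=F — not both ✓
  (2) E=T, H=F — not both ✓
  (3) {H, N}: 0 true — at most one ✓
  (4) {P, N}: 0 true — none ✓
  (5) D=F, H=F — same ✓
  (6) N=F, E=T — not both ✓
  (7) {N, E}: 1 true — at least one ✓
  (8) {N, H, P}: 0 true — none ✓
  (9) {H, N, D}: 0/3 true — not all ✓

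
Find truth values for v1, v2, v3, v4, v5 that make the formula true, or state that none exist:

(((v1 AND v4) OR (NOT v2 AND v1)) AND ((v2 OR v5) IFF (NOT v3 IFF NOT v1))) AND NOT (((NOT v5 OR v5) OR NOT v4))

The conjunct NOT (((NOT v5 OR v5) OR NOT v4)) is unsatisfiable on its own:
  v4=F, v5=F: evaluates to False.
  v4=F, v5=T: evaluates to False.
  v4=T, v5=F: evaluates to False.
  v4=T, v5=T: evaluates to False.
So the whole conjunction is unsatisfiable.

Unsatisfiable — no assignment works.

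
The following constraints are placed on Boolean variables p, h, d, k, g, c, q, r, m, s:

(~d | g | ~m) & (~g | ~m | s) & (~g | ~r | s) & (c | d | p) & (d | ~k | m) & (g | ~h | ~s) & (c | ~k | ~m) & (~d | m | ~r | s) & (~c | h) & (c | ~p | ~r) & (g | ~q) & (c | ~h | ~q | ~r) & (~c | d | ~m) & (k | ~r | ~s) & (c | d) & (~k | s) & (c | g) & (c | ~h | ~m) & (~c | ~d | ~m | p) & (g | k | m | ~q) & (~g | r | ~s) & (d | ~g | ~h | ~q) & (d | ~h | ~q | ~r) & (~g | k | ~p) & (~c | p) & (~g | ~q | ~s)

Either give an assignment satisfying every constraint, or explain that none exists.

p=F, h=F, d=T, k=F, g=T, c=F, q=F, r=F, m=F, s=F

Set p = False.
  then (~c | p) forces c = False.
  then (c | d | p) forces d = True.
  then (c | g) forces g = True.
Set h = False.
Set k = False.
Set q = False.
Set r = False.
  then (~g | r | ~s) forces s = False.
  then (~g | ~m | s) forces m = False.
All clauses satisfied.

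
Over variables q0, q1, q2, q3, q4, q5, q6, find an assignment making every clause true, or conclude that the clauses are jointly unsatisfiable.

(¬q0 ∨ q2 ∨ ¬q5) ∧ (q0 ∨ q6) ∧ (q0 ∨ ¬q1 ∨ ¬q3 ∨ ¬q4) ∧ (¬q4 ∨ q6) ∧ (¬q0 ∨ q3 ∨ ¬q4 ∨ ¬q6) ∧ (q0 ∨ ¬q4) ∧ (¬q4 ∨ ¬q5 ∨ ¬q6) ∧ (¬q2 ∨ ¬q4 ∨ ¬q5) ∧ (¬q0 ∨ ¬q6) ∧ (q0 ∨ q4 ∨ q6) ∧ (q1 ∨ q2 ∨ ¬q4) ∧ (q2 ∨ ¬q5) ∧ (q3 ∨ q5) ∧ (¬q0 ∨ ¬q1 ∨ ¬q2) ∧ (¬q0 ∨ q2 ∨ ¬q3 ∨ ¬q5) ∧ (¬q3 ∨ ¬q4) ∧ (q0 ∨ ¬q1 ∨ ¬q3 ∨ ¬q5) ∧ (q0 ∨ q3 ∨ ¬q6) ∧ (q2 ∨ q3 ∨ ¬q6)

q0 = True, q1 = False, q2 = True, q3 = True, q4 = False, q5 = True, q6 = False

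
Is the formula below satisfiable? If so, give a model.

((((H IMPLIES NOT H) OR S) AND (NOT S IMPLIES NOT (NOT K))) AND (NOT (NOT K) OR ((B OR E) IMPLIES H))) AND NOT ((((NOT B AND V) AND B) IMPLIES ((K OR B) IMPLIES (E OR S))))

The conjunct NOT ((((NOT B AND V) AND B) IMPLIES ((K OR B) IMPLIES (E OR S)))) is unsatisfiable on its own:
  B = True: this becomes NOT ((False IMPLIES (E OR S))) = False.
  B = False: this becomes NOT ((False IMPLIES (K IMPLIES (E OR S)))) = False.
So the whole conjunction is unsatisfiable.

No satisfying assignment exists.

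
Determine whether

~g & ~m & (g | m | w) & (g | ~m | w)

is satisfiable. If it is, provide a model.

m = False, w = True, g = False

Unit clause (~g) forces g = False.
Unit clause (~m) forces m = False.
In (g | m | w) only w is left, so w = True.
Check each clause:
  (~g): ~g holds.
  (~m): ~m holds.
  (g | m | w): w holds.
  (g | ~m | w): ~m holds.
All clauses satisfied.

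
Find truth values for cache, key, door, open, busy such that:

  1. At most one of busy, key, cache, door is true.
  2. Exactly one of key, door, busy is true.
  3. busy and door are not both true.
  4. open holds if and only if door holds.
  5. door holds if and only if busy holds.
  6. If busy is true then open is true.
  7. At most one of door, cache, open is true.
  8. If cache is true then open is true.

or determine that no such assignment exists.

cache=F; key=T; door=F; open=F; busy=F

  (1) {busy, key, cache, door}: 1 true — at most one ✓
  (2) {key, door, busy}: 1 true — exactly one ✓
  (3) busy=F, door=F — not both ✓
  (4) open=F, door=F — same ✓
  (5) door=F, busy=F — same ✓
  (6) busy=F ⇒ open: vacuous ✓
  (7) {door, cache, open}: 0 true — at most one ✓
  (8) cache=F ⇒ open: vacuous ✓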